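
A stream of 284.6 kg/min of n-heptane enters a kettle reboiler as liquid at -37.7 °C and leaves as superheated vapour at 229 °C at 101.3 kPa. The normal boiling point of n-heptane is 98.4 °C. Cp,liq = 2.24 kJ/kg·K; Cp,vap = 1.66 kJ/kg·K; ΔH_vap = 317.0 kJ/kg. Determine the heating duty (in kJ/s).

liquid -37.7→98.4 °C: 304.86 kJ/kg
vaporisation at 98.4 °C: 317 kJ/kg
vapour 98.4→229 °C: 216.8 kJ/kg
Δh = 304.86 + 317 + 216.8 = 838.66 kJ/kg
Q = ṁ·Δh = 284.6 kg/min × 838.66 kJ/kg = 238680 kJ/min
|Q| = 3978 kW

Q = 3980 kJ/s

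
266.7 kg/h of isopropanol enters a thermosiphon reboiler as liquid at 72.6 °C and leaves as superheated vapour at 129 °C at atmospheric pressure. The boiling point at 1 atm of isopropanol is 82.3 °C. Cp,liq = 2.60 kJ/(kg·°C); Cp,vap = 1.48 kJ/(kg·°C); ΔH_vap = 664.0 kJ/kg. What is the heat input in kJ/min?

Q = 3370 kJ/min

liquid 72.6→82.3 °C: 25.22 kJ/kg
vaporisation at 82.3 °C: 664 kJ/kg
vapour 82.3→129 °C: 69.116 kJ/kg
Δh = 25.22 + 664 + 69.116 = 758.34 kJ/kg
Q = ṁ·Δh = 266.7 kg/h × 758.34 kJ/kg = 202250 kJ/h
|Q| = 56.18 kW = 3370.8 kJ/min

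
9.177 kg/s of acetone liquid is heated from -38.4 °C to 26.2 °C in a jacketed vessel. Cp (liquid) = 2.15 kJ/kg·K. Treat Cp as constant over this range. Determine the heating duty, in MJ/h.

Q = 4590 MJ/h

Q = ṁ·Cp·ΔT = 9.177 × 2.15 × (26.2 − -38.4) = 1274.6 kJ/s
Heating duty = 4588.5 MJ/h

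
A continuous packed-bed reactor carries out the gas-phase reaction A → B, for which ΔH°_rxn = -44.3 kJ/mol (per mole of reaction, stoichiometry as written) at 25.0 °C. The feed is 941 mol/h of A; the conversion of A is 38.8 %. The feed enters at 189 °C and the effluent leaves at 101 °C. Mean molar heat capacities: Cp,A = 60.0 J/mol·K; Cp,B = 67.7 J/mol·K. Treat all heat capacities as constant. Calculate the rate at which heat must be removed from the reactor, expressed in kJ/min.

Q_out = 349 kJ/min

Extent of reaction ξ = 0.388 × 941 = 365.11 mol/h
Reaction term: ξ·ΔH°_rxn = 365.11 × -44.3 = -16174 kJ/h
Sensible, feed 189→25 °C: -9259.4 kJ/h
Outlet flows (mol/h): A 575.89, B 365.11
Sensible, products 25→101 °C: 4504.6 kJ/h
Q = ΔH = -20929 kJ/h = -5.8136 kW
Heat removed = 348.82 kJ/min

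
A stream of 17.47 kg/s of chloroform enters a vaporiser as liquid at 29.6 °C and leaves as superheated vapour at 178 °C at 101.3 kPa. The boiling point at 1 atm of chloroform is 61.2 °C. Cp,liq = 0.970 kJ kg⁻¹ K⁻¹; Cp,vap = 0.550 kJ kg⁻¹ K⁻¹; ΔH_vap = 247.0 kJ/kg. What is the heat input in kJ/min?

Q = 358000 kJ/min

liquid 29.6→61.2 °C: 30.652 kJ/kg
vaporisation at 61.2 °C: 247 kJ/kg
vapour 61.2→178 °C: 64.24 kJ/kg
Δh = 30.652 + 247 + 64.24 = 341.89 kJ/kg
Q = ṁ·Δh = 17.47 kg/s × 341.89 kJ/kg = 5972.9 kJ/s
|Q| = 5972.9 kW = 358370 kJ/min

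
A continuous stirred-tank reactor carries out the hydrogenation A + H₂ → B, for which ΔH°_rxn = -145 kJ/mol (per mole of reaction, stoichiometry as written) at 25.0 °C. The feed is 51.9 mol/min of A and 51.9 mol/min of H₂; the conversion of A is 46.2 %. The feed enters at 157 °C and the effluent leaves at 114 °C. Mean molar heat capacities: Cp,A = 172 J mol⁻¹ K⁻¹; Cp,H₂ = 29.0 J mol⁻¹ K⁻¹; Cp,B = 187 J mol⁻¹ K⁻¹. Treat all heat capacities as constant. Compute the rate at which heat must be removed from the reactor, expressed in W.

Extent of reaction ξ = 0.462 × 51.9 = 23.978 mol/min
Reaction term: ξ·ΔH°_rxn = 23.978 × -145 = -3476.8 kJ/min
Sensible, feed 157→25 °C: -1377 kJ/min
Outlet flows (mol/min): A 27.922, H₂ 27.922, B 23.978
Sensible, products 25→114 °C: 898.56 kJ/min
Q = ΔH = -3955.2 kJ/min = -65.92 kW
Heat removed = 65920 W

Q_out = 65900 W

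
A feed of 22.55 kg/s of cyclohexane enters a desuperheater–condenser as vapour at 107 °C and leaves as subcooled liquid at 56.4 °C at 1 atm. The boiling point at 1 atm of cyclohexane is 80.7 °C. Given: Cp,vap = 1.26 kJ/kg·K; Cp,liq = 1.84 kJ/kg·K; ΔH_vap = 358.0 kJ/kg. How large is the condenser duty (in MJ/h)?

vapour 107→80.7 °C: -33.138 kJ/kg
condensation at 80.7 °C: -358 kJ/kg
liquid 80.7→56.4 °C: -44.712 kJ/kg
Δh = -33.138 + -358 + -44.712 = -435.85 kJ/kg
Q = ṁ·Δh = 22.55 kg/s × -435.85 kJ/kg = -9828.4 kJ/s
|Q| = 9828.4 kW = 35382 MJ/h

Q_c = 35400 MJ/h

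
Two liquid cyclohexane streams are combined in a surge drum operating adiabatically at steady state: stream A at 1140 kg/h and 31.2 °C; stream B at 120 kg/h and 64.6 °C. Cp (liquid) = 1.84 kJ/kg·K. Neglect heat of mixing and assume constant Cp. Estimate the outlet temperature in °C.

Adiabatic, steady state ⇒ Σ ṁᵢCp,ᵢ(T_out − Tᵢ) = 0
T_out = Σ ṁᵢCp,ᵢTᵢ / Σ ṁᵢCp,ᵢ
      = 79709 / 2318.4 = 34.381 °C

T_out = 34.4 °C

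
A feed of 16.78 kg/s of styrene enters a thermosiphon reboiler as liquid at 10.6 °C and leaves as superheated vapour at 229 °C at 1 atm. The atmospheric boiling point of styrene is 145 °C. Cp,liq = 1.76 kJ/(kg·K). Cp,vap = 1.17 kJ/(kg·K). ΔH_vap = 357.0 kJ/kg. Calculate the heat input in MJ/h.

liquid 10.6→145 °C: 236.54 kJ/kg
vaporisation at 145 °C: 357 kJ/kg
vapour 145→229 °C: 98.28 kJ/kg
Δh = 236.54 + 357 + 98.28 = 691.82 kJ/kg
Q = ṁ·Δh = 16.78 kg/s × 691.82 kJ/kg = 11609 kJ/s
|Q| = 11609 kW = 41792 MJ/h

Q = 41800 MJ/h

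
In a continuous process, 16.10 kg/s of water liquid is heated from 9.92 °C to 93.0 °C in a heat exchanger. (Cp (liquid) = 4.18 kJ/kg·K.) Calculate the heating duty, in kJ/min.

Q = 335000 kJ/min

Q = ṁ·Cp·ΔT = 16.10 × 4.18 × (93.0 − 9.92) = 5591.1 kJ/s
Heating duty = 335470 kJ/min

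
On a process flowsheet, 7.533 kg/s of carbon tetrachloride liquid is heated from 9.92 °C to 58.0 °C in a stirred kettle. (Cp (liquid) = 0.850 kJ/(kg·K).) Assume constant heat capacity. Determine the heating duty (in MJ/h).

Q = 1110 MJ/h

Q = ṁ·Cp·ΔT = 7.533 × 0.850 × (58.0 − 9.92) = 307.86 kJ/s
Heating duty = 1108.3 MJ/h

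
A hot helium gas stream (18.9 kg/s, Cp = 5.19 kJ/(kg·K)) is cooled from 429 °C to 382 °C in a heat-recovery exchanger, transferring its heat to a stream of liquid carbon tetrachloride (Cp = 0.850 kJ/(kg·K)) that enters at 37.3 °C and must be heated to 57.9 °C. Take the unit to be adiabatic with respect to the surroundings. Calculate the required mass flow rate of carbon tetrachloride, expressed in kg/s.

Heat released by hot stream: Q = 18.9 × 5.19 × (429 − 382) = 4610.3 kJ/s
Energy balance on cold side (adiabatic exchanger): Q = ṁ_c·Cp_c·(T_c,out − T_c,in)
ṁ_c = 4610.3 / [0.850 × (57.9 − 37.3)] = 263.29 kg/s

ṁ_c = 263 kg/s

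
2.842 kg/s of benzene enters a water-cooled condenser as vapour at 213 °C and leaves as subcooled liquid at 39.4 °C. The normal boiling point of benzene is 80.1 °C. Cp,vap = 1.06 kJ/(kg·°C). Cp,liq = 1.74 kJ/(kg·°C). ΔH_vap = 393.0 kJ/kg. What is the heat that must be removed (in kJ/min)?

vapour 213→80.1 °C: -140.87 kJ/kg
condensation at 80.1 °C: -393 kJ/kg
liquid 80.1→39.4 °C: -70.818 kJ/kg
Δh = -140.87 + -393 + -70.818 = -604.69 kJ/kg
Q = ṁ·Δh = 2.842 kg/s × -604.69 kJ/kg = -1718.5 kJ/s
|Q| = 1718.5 kW = 103110 kJ/min

Q_c = 103000 kJ/min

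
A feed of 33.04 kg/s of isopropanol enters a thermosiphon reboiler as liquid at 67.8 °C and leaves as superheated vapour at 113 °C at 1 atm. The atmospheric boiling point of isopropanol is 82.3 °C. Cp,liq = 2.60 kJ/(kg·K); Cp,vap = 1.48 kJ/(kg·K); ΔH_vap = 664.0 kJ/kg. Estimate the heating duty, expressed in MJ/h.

liquid 67.8→82.3 °C: 37.7 kJ/kg
vaporisation at 82.3 °C: 664 kJ/kg
vapour 82.3→113 °C: 45.436 kJ/kg
Δh = 37.7 + 664 + 45.436 = 747.14 kJ/kg
Q = ṁ·Δh = 33.04 kg/s × 747.14 kJ/kg = 24685 kJ/s
|Q| = 24685 kW = 88867 MJ/h

Q = 88900 MJ/h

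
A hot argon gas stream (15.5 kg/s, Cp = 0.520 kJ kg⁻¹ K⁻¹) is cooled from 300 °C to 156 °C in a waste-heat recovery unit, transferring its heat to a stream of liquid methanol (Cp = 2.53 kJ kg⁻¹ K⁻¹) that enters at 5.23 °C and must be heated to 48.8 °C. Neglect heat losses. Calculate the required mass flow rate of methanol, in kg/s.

ṁ_c = 10.5 kg/s

Heat released by hot stream: Q = 15.5 × 0.520 × (300 − 156) = 1160.6 kJ/s
Energy balance on cold side (adiabatic exchanger): Q = ṁ_c·Cp_c·(T_c,out − T_c,in)
ṁ_c = 1160.6 / [2.53 × (48.8 − 5.23)] = 10.529 kg/s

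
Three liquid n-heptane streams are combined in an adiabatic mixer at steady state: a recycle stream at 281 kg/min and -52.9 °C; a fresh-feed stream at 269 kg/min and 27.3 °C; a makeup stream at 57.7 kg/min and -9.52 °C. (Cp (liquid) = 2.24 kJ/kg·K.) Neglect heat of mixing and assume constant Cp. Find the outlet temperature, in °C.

No heat crosses the boundary, so H_out = H_in.
Σ ṁᵢCp,ᵢTᵢ = 281×2.24×-52.9 + 269×2.24×27.3 + 57.7×2.24×-9.52 = -18078
Σ ṁᵢCp,ᵢ = 281×2.24 + 269×2.24 + 57.7×2.24 = 1361.2
T_out = -18078 / 1361.2 = -13.28 °C

T_out = -13.3 °C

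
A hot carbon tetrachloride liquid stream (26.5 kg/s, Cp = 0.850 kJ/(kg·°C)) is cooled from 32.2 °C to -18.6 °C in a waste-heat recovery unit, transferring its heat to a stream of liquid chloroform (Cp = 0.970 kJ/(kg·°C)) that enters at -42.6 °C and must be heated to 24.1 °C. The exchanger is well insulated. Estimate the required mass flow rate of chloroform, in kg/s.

ṁ_c = 17.7 kg/s

Heat released by hot stream: Q = 26.5 × 0.850 × (32.2 − -18.6) = 1144.3 kJ/s
Energy balance on cold side (adiabatic exchanger): Q = ṁ_c·Cp_c·(T_c,out − T_c,in)
ṁ_c = 1144.3 / [0.970 × (24.1 − -42.6)] = 17.686 kg/s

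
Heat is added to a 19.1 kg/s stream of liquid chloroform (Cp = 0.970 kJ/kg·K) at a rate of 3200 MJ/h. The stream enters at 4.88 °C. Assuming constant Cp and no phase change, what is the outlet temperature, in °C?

Q = 3200 MJ/h = 888.89 kJ/s
ΔT = Q/(ṁ·Cp) = 888.89/(19.1×0.970) = 47.978 K
T_out = 4.88 + 47.978 = 52.858 °C

T_out = 52.9 °C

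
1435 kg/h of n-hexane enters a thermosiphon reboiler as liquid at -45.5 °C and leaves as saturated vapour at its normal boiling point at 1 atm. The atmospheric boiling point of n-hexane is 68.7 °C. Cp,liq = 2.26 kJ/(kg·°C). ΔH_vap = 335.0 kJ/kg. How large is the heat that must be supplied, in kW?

Q = 236 kW

liquid -45.5→68.7 °C: 258.09 kJ/kg
vaporisation at 68.7 °C: 335 kJ/kg
Δh = 258.09 + 335 = 593.09 kJ/kg
Q = ṁ·Δh = 1435 kg/h × 593.09 kJ/kg = 851090 kJ/h
|Q| = 236.41 kW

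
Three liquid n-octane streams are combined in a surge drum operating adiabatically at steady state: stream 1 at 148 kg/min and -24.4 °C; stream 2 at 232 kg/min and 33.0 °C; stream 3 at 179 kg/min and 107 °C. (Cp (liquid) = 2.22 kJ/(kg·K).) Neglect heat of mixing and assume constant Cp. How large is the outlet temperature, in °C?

T_out = 41.5 °C

Energy balance with Q = 0: Σ ṁᵢCp,ᵢ(T_out − Tᵢ) = 0
Σ ṁᵢCp,ᵢTᵢ = 148×2.22×-24.4 + 232×2.22×33.0 + 179×2.22×107 = 51499
Σ ṁᵢCp,ᵢ = 148×2.22 + 232×2.22 + 179×2.22 = 1241
T_out = 51499 / 1241 = 41.499 °C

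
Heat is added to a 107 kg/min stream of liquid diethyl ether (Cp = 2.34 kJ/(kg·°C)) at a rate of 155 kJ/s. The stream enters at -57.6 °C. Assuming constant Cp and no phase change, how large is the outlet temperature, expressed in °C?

Q = 155 kJ/s = 9300 kJ/min
ΔT = Q/(ṁ·Cp) = 9300/(107×2.34) = 37.144 K
T_out = -57.6 + 37.144 = -20.456 °C

T_out = -20.5 °C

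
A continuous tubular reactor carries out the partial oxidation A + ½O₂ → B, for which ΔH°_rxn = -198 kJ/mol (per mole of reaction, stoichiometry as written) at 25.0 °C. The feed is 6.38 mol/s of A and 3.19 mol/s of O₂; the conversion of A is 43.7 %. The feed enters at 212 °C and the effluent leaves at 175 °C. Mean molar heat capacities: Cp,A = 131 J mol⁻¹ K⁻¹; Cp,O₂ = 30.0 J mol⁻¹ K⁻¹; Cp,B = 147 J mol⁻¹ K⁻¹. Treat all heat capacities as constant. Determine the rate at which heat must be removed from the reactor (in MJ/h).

Extent of reaction ξ = 0.437 × 6.38 = 2.7881 mol/s
Reaction term: ξ·ΔH°_rxn = 2.7881 × -198 = -552.04 kJ/s
Sensible, feed 212→25 °C: -174.19 kJ/s
Outlet flows (mol/s): A 3.5919, O₂ 1.796, B 2.7881
Sensible, products 25→175 °C: 140.14 kJ/s
Q = ΔH = -586.08 kJ/s = -586.08 kW
Heat removed = 2109.9 MJ/h

Q_out = 2110 MJ/h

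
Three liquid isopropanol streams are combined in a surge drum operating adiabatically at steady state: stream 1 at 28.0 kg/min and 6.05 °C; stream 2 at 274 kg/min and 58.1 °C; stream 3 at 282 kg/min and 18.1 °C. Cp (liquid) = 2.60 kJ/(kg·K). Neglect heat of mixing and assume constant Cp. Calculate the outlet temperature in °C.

Energy balance with Q = 0: Σ ṁᵢCp,ᵢ(T_out − Tᵢ) = 0
T_out = Σ ṁᵢCp,ᵢTᵢ / Σ ṁᵢCp,ᵢ
      = 55102 / 1518.4 = 36.289 °C

T_out = 36.3 °C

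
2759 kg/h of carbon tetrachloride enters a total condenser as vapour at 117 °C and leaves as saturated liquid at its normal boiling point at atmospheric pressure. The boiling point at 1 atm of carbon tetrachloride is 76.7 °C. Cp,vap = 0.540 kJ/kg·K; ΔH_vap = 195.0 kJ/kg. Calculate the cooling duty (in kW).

vapour 117→76.7 °C: -21.762 kJ/kg
condensation at 76.7 °C: -195 kJ/kg
Δh = -21.762 + -195 = -216.76 kJ/kg
Q = ṁ·Δh = 2759 kg/h × -216.76 kJ/kg = -598050 kJ/h
|Q| = 166.12 kW

Q_c = 166 kW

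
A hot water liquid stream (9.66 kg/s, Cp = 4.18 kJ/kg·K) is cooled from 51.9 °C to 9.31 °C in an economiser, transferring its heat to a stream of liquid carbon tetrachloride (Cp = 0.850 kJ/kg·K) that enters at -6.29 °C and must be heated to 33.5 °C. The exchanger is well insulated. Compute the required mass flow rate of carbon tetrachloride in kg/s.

ṁ_c = 50.8 kg/s

Heat released by hot stream: Q = 9.66 × 4.18 × (51.9 − 9.31) = 1719.7 kJ/s
Energy balance on cold side (adiabatic exchanger): Q = ṁ_c·Cp_c·(T_c,out − T_c,in)
ṁ_c = 1719.7 / [0.850 × (33.5 − -6.29)] = 50.847 kg/s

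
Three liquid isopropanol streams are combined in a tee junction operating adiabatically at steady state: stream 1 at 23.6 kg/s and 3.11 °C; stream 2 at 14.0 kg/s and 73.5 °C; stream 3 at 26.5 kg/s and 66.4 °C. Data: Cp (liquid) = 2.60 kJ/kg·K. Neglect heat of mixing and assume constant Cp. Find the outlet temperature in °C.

T_out = 44.6 °C

Adiabatic, steady state ⇒ Σ ṁᵢCp,ᵢ(T_out − Tᵢ) = 0
Σ ṁᵢCp,ᵢTᵢ = 23.6×2.60×3.11 + 14.0×2.60×73.5 + 26.5×2.60×66.4 = 7441.2
Σ ṁᵢCp,ᵢ = 23.6×2.60 + 14.0×2.60 + 26.5×2.60 = 166.66
T_out = 7441.2 / 166.66 = 44.649 °C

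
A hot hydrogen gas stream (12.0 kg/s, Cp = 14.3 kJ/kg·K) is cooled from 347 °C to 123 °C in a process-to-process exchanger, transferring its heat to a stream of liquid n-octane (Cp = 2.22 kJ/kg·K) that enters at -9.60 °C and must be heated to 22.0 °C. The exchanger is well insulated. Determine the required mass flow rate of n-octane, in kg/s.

Heat released by hot stream: Q = 12.0 × 14.3 × (347 − 123) = 38438 kJ/s
Energy balance on cold side (adiabatic exchanger): Q = ṁ_c·Cp_c·(T_c,out − T_c,in)
ṁ_c = 38438 / [2.22 × (22.0 − -9.60)] = 547.93 kg/s

ṁ_c = 548 kg/s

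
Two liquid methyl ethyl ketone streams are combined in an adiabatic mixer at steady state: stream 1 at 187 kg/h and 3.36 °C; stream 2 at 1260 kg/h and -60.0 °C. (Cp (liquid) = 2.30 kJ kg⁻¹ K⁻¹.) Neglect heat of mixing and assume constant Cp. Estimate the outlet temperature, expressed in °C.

T_out = -51.8 °C

No heat crosses the boundary, so H_out = H_in.
T_out = Σ ṁᵢCp,ᵢTᵢ / Σ ṁᵢCp,ᵢ
      = -172430 / 3328.1 = -51.812 °C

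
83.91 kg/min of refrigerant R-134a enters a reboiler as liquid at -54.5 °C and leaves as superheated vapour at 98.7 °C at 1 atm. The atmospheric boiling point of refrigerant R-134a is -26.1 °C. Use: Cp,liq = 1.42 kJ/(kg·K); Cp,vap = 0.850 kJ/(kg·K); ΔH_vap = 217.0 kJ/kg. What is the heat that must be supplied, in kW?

liquid -54.5→-26.1 °C: 40.328 kJ/kg
vaporisation at -26.1 °C: 217 kJ/kg
vapour -26.1→98.7 °C: 106.08 kJ/kg
Δh = 40.328 + 217 + 106.08 = 363.41 kJ/kg
Q = ṁ·Δh = 83.91 kg/min × 363.41 kJ/kg = 30494 kJ/min
|Q| = 508.23 kW

Q = 508 kW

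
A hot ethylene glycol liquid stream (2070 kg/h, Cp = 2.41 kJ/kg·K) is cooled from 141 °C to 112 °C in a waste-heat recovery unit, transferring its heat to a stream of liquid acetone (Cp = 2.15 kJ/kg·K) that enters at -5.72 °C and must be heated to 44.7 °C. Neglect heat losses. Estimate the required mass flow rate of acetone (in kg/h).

Heat released by hot stream: Q = 2070 × 2.41 × (141 − 112) = 144670 kJ/h
Energy balance on cold side (adiabatic exchanger): Q = ṁ_c·Cp_c·(T_c,out − T_c,in)
ṁ_c = 144670 / [2.15 × (44.7 − -5.72)] = 1334.6 kg/h

ṁ_c = 1330 kg/h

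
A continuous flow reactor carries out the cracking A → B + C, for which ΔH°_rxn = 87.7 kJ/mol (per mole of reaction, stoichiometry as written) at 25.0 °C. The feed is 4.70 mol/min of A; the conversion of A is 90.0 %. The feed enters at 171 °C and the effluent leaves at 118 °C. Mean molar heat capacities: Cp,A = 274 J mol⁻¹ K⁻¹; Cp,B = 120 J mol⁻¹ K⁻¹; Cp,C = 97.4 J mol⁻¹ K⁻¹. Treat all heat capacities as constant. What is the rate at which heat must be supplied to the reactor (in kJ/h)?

Q_in = 16800 kJ/h

Extent of reaction ξ = 0.900 × 4.70 = 4.23 mol/min
Reaction term: ξ·ΔH°_rxn = 4.23 × 87.7 = 370.97 kJ/min
Sensible, feed 171→25 °C: -188.02 kJ/min
Outlet flows (mol/min): A 0.47, B 4.23, C 4.23
Sensible, products 25→118 °C: 97.5 kJ/min
Q = ΔH = 280.45 kJ/min = 4.6742 kW
Heat supplied = 16827 kJ/h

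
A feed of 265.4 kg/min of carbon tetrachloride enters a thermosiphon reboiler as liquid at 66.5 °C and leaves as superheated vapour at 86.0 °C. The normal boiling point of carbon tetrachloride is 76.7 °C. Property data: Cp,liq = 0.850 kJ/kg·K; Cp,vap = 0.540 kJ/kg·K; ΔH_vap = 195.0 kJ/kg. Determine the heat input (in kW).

liquid 66.5→76.7 °C: 8.67 kJ/kg
vaporisation at 76.7 °C: 195 kJ/kg
vapour 76.7→86.0 °C: 5.022 kJ/kg
Δh = 8.67 + 195 + 5.022 = 208.69 kJ/kg
Q = ṁ·Δh = 265.4 kg/min × 208.69 kJ/kg = 55387 kJ/min
|Q| = 923.11 kW

Q = 923 kW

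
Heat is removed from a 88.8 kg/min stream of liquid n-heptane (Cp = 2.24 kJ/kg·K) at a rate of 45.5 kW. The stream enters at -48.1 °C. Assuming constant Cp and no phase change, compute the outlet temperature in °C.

Q = 45.5 kW = 2730 kJ/min
ΔT = Q/(ṁ·Cp) = 2730/(88.8×2.24) = 13.725 K
T_out = -48.1 − 13.725 = -61.825 °C

T_out = -61.8 °C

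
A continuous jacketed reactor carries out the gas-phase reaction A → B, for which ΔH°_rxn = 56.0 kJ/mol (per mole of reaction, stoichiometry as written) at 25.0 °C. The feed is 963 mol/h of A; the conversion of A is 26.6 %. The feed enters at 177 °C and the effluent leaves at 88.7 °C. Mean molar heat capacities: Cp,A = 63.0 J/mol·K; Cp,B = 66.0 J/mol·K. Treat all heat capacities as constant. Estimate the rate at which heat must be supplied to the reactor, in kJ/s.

Q_in = 2.51 kJ/s

Extent of reaction ξ = 0.266 × 963 = 256.16 mol/h
Reaction term: ξ·ΔH°_rxn = 256.16 × 56.0 = 14345 kJ/h
Sensible, feed 177→25 °C: -9221.7 kJ/h
Outlet flows (mol/h): A 706.84, B 256.16
Sensible, products 25→88.7 °C: 3913.6 kJ/h
Q = ΔH = 9036.7 kJ/h = 2.5102 kW
Heat supplied = 2.5102 kJ/s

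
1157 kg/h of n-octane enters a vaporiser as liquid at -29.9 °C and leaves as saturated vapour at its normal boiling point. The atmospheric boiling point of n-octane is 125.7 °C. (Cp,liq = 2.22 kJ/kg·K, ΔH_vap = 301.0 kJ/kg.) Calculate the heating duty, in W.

liquid -29.9→125.7 °C: 345.43 kJ/kg
vaporisation at 125.7 °C: 301 kJ/kg
Δh = 345.43 + 301 = 646.43 kJ/kg
Q = ṁ·Δh = 1157 kg/h × 646.43 kJ/kg = 747920 kJ/h
|Q| = 207.76 kW = 207760 W

Q = 208000 W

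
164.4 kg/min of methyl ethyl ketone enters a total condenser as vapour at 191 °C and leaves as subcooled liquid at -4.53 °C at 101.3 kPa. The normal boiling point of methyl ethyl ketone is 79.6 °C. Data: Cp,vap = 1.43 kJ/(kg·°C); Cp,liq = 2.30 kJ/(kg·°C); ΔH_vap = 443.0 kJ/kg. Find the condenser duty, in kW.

Q_c = 2180 kW

vapour 191→79.6 °C: -159.3 kJ/kg
condensation at 79.6 °C: -443 kJ/kg
liquid 79.6→-4.53 °C: -193.5 kJ/kg
Δh = -159.3 + -443 + -193.5 = -795.8 kJ/kg
Q = ṁ·Δh = 164.4 kg/min × -795.8 kJ/kg = -130830 kJ/min
|Q| = 2180.5 kW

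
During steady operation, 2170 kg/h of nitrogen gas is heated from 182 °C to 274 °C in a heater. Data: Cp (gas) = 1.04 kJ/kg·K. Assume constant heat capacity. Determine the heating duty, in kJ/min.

Q = ṁ·Cp·ΔT = 2170 × 1.04 × (274 − 182) = 207630 kJ/h
Converting: 207630 / 3600 s = 57.674 kW
Heating duty = 3460.4 kJ/min

Q = 3460 kJ/min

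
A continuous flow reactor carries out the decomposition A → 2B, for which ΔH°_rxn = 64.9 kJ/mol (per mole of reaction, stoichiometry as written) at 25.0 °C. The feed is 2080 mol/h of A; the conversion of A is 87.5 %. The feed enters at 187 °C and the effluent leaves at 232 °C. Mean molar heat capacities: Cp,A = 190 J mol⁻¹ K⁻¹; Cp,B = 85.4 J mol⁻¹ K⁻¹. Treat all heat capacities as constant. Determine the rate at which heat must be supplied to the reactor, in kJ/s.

Q_in = 35.7 kJ/s

Extent of reaction ξ = 0.875 × 2080 = 1820 mol/h
Reaction term: ξ·ΔH°_rxn = 1820 × 64.9 = 118120 kJ/h
Sensible, feed 187→25 °C: -64022 kJ/h
Outlet flows (mol/h): A 260, B 3640
Sensible, products 25→232 °C: 74573 kJ/h
Q = ΔH = 128670 kJ/h = 35.741 kW
Heat supplied = 35.741 kJ/s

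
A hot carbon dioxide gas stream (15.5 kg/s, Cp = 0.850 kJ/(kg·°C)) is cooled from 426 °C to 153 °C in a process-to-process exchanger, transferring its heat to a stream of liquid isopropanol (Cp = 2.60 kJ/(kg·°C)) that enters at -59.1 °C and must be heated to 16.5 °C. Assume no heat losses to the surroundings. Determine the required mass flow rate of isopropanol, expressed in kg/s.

Heat released by hot stream: Q = 15.5 × 0.850 × (426 − 153) = 3596.8 kJ/s
Energy balance on cold side (adiabatic exchanger): Q = ṁ_c·Cp_c·(T_c,out − T_c,in)
ṁ_c = 3596.8 / [2.60 × (16.5 − -59.1)] = 18.299 kg/s

ṁ_c = 18.3 kg/s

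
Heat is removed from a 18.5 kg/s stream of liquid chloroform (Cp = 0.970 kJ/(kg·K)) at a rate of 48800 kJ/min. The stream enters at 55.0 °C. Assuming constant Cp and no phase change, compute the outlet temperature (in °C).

Q = 48800 kJ/min = 813.33 kJ/s
ΔT = Q/(ṁ·Cp) = 813.33/(18.5×0.970) = 45.324 K
T_out = 55.0 − 45.324 = 9.6763 °C

T_out = 9.68 °C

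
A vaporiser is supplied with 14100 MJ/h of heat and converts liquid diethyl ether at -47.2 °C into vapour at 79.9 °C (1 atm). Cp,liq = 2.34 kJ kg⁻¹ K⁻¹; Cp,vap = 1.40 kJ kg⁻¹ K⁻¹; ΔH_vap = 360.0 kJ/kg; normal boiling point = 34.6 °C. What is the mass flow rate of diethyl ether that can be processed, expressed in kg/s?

Δh = 2.34×(34.6−-47.2) + 360.0 + 1.40×(79.9−34.6) = 614.83 kJ/kg
Q = 14100 MJ/h = 3916.7 kJ/s = 3916.7 kJ/s
ṁ = Q/Δh = 3916.7 / 614.83 = 6.3703 kg/s

ṁ = 6.37 kg/s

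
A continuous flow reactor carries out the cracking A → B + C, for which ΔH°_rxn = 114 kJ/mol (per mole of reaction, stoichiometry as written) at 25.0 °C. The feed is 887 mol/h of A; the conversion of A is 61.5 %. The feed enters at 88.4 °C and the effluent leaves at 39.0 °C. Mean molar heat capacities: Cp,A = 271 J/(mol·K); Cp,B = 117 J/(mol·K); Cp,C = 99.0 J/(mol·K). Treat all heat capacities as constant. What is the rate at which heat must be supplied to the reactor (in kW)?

Extent of reaction ξ = 0.615 × 887 = 545.5 mol/h
Reaction term: ξ·ΔH°_rxn = 545.5 × 114 = 62188 kJ/h
Sensible, feed 88.4→25 °C: -15240 kJ/h
Outlet flows (mol/h): A 341.5, B 545.5, C 545.5
Sensible, products 25→39.0 °C: 2945.2 kJ/h
Q = ΔH = 49893 kJ/h = 13.859 kW
Heat supplied = 13.859 kW

Q_in = 13.9 kW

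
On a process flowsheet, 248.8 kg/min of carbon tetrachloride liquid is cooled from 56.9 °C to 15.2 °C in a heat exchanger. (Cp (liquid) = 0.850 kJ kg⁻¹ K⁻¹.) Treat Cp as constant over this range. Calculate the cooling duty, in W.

Q = ṁ·Cp·ΔT = 248.8 × 0.850 × (15.2 − 56.9) = -8818.7 kJ/min
Converting: 8818.7 / 60 s = 146.98 kW
Cooling duty = 146980 W

Q_c = 147000 W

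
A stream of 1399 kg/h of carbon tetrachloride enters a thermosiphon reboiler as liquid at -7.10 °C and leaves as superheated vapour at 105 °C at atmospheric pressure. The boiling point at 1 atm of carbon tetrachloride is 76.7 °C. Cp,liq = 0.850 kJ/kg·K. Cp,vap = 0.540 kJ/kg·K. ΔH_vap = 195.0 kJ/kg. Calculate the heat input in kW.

Q = 109 kW

liquid -7.10→76.7 °C: 71.23 kJ/kg
vaporisation at 76.7 °C: 195 kJ/kg
vapour 76.7→105 °C: 15.282 kJ/kg
Δh = 71.23 + 195 + 15.282 = 281.51 kJ/kg
Q = ṁ·Δh = 1399 kg/h × 281.51 kJ/kg = 393840 kJ/h
|Q| = 109.4 kW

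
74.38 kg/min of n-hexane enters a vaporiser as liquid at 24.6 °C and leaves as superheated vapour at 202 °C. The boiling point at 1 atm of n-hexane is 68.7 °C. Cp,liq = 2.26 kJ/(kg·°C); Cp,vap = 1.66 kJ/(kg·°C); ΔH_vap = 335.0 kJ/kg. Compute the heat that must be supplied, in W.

Q = 813000 W

liquid 24.6→68.7 °C: 99.666 kJ/kg
vaporisation at 68.7 °C: 335 kJ/kg
vapour 68.7→202 °C: 221.28 kJ/kg
Δh = 99.666 + 335 + 221.28 = 655.94 kJ/kg
Q = ṁ·Δh = 74.38 kg/min × 655.94 kJ/kg = 48789 kJ/min
|Q| = 813.15 kW = 813150 W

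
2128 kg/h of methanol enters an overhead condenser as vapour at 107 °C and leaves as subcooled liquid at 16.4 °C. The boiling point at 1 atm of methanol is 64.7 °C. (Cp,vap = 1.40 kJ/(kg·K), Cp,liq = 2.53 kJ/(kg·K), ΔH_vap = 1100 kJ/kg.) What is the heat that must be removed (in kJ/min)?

vapour 107→64.7 °C: -59.22 kJ/kg
condensation at 64.7 °C: -1100 kJ/kg
liquid 64.7→16.4 °C: -122.2 kJ/kg
Δh = -59.22 + -1100 + -122.2 = -1281.4 kJ/kg
Q = ṁ·Δh = 2128 kg/h × -1281.4 kJ/kg = -2.7269e+06 kJ/h
|Q| = 757.46 kW = 45448 kJ/min

Q_c = 45400 kJ/min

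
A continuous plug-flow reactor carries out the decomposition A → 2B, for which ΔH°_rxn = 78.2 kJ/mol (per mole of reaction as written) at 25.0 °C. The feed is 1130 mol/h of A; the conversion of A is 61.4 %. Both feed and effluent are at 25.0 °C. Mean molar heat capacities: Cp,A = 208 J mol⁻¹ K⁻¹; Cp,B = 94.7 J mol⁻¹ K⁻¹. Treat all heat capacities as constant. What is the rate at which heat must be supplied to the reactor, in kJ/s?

Extent of reaction ξ = 0.614 × 1130 = 693.82 mol/h
Reaction term: ξ·ΔH°_rxn = 693.82 × 78.2 = 54257 kJ/h
Q = ΔH = 54257 kJ/h = 15.071 kW
Heat supplied = 15.071 kJ/s

Q_in = 15.1 kJ/s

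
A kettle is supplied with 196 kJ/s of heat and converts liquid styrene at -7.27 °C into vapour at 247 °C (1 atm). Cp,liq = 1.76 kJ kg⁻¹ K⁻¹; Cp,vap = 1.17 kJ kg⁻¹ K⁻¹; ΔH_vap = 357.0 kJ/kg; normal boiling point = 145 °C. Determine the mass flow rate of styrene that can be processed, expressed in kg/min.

ṁ = 15.8 kg/min

Δh = 1.76×(145−-7.27) + 357.0 + 1.17×(247−145) = 744.34 kJ/kg
Q = 196 kJ/s = 196 kJ/s = 11760 kJ/min
ṁ = Q/Δh = 11760 / 744.34 = 15.799 kg/min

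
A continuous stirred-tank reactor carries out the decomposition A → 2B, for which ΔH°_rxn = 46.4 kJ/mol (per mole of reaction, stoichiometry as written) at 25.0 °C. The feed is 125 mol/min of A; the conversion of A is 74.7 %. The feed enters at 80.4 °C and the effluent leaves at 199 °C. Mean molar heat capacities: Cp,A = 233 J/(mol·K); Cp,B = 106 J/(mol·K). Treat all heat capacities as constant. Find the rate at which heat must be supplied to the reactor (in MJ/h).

Extent of reaction ξ = 0.747 × 125 = 93.375 mol/min
Reaction term: ξ·ΔH°_rxn = 93.375 × 46.4 = 4332.6 kJ/min
Sensible, feed 80.4→25 °C: -1613.5 kJ/min
Outlet flows (mol/min): A 31.625, B 186.75
Sensible, products 25→199 °C: 4726.6 kJ/min
Q = ΔH = 7445.6 kJ/min = 124.09 kW
Heat supplied = 446.74 MJ/h

Q_in = 447 MJ/h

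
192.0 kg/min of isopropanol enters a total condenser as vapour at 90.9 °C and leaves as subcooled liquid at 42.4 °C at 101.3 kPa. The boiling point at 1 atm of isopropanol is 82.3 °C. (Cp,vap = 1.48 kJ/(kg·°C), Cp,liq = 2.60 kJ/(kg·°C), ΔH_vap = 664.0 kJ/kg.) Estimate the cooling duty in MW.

Q_c = 2.50 MW

vapour 90.9→82.3 °C: -12.728 kJ/kg
condensation at 82.3 °C: -664 kJ/kg
liquid 82.3→42.4 °C: -103.74 kJ/kg
Δh = -12.728 + -664 + -103.74 = -780.47 kJ/kg
Q = ṁ·Δh = 192.0 kg/min × -780.47 kJ/kg = -149850 kJ/min
|Q| = 2497.5 kW = 2.4975 MW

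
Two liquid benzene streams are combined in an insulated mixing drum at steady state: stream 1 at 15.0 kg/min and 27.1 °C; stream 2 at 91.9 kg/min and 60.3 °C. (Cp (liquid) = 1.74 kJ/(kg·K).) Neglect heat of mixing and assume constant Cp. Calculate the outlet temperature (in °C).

No heat crosses the boundary, so H_out = H_in.
T_out = Σ ṁᵢCp,ᵢTᵢ / Σ ṁᵢCp,ᵢ
      = 10350 / 186.01 = 55.641 °C

T_out = 55.6 °C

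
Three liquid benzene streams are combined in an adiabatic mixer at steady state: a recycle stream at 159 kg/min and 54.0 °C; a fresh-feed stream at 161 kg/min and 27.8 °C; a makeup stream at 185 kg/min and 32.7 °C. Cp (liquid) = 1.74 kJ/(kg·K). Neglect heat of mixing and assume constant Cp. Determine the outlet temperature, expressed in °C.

T_out = 37.8 °C

Adiabatic, steady state ⇒ Σ ṁᵢCp,ᵢ(T_out − Tᵢ) = 0
T_out = Σ ṁᵢCp,ᵢTᵢ / Σ ṁᵢCp,ᵢ
      = 33254 / 878.7 = 37.844 °C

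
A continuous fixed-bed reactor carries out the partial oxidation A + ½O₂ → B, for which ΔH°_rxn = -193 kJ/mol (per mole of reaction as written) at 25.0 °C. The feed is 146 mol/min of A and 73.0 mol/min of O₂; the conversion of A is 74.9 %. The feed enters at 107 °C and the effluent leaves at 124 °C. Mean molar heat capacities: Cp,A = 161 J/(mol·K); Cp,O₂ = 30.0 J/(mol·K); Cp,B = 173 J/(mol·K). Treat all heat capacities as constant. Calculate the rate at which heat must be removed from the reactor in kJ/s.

Extent of reaction ξ = 0.749 × 146 = 109.35 mol/min
Reaction term: ξ·ΔH°_rxn = 109.35 × -193 = -21105 kJ/min
Sensible, feed 107→25 °C: -2107.1 kJ/min
Outlet flows (mol/min): A 36.646, O₂ 18.323, B 109.35
Sensible, products 25→124 °C: 2511.4 kJ/min
Q = ΔH = -20701 kJ/min = -345.02 kW
Heat removed = 345.02 kJ/s

Q_out = 345 kJ/s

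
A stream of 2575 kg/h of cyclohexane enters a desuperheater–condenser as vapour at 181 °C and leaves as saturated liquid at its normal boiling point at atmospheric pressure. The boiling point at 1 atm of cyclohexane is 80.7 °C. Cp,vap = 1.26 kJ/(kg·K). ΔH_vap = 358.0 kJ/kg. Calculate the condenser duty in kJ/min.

vapour 181→80.7 °C: -126.38 kJ/kg
condensation at 80.7 °C: -358 kJ/kg
Δh = -126.38 + -358 = -484.38 kJ/kg
Q = ṁ·Δh = 2575 kg/h × -484.38 kJ/kg = -1.2473e+06 kJ/h
|Q| = 346.46 kW = 20788 kJ/min

Q_c = 20800 kJ/min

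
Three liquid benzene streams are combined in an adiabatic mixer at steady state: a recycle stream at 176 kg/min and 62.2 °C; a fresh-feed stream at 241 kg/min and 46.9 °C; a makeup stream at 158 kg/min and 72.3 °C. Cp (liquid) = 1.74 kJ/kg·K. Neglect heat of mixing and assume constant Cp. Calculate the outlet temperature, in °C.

T_out = 58.6 °C

Energy balance with Q = 0: Σ ṁᵢCp,ᵢ(T_out − Tᵢ) = 0
T_out = Σ ṁᵢCp,ᵢTᵢ / Σ ṁᵢCp,ᵢ
      = 58592 / 1000.5 = 58.563 °C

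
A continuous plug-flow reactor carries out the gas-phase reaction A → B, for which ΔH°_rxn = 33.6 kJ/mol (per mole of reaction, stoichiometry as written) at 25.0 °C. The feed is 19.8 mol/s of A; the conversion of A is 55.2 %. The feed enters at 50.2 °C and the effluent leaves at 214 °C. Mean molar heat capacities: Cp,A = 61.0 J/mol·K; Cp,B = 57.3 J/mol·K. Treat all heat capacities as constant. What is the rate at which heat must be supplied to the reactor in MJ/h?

Extent of reaction ξ = 0.552 × 19.8 = 10.93 mol/s
Reaction term: ξ·ΔH°_rxn = 10.93 × 33.6 = 367.23 kJ/s
Sensible, feed 50.2→25 °C: -30.437 kJ/s
Outlet flows (mol/s): A 8.8704, B 10.93
Sensible, products 25→214 °C: 220.63 kJ/s
Q = ΔH = 557.43 kJ/s = 557.43 kW
Heat supplied = 2006.7 MJ/h

Q_in = 2010 MJ/h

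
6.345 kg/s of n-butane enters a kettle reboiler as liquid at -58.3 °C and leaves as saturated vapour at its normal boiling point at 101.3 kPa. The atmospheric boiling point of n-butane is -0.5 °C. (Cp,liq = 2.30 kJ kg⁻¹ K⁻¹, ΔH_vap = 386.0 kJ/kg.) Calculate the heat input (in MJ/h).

liquid -58.3→-0.5 °C: 132.94 kJ/kg
vaporisation at -0.5 °C: 386 kJ/kg
Δh = 132.94 + 386 = 518.94 kJ/kg
Q = ṁ·Δh = 6.345 kg/s × 518.94 kJ/kg = 3292.7 kJ/s
|Q| = 3292.7 kW = 11854 MJ/h

Q = 11900 MJ/h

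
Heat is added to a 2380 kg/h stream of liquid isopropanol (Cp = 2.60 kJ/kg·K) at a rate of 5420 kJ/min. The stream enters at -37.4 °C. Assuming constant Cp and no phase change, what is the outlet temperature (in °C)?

Q = 5420 kJ/min = 325200 kJ/h
ΔT = Q/(ṁ·Cp) = 325200/(2380×2.60) = 52.553 K
T_out = -37.4 + 52.553 = 15.153 °C

T_out = 15.2 °C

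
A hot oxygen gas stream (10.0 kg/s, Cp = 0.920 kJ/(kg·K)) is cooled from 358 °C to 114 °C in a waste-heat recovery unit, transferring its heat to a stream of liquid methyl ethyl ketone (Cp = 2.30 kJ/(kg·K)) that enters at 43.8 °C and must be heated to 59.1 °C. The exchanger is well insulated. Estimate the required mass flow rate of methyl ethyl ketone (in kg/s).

Heat released by hot stream: Q = 10.0 × 0.920 × (358 − 114) = 2244.8 kJ/s
Energy balance on cold side (adiabatic exchanger): Q = ṁ_c·Cp_c·(T_c,out − T_c,in)
ṁ_c = 2244.8 / [2.30 × (59.1 − 43.8)] = 63.791 kg/s

ṁ_c = 63.8 kg/s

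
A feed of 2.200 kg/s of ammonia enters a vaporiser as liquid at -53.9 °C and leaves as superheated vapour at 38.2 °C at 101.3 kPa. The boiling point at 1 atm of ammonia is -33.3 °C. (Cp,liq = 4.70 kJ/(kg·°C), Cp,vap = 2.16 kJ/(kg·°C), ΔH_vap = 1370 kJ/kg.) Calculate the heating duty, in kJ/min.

Q = 214000 kJ/min

liquid -53.9→-33.3 °C: 96.82 kJ/kg
vaporisation at -33.3 °C: 1370 kJ/kg
vapour -33.3→38.2 °C: 154.44 kJ/kg
Δh = 96.82 + 1370 + 154.44 = 1621.3 kJ/kg
Q = ṁ·Δh = 2.200 kg/s × 1621.3 kJ/kg = 3566.8 kJ/s
|Q| = 3566.8 kW = 214010 kJ/min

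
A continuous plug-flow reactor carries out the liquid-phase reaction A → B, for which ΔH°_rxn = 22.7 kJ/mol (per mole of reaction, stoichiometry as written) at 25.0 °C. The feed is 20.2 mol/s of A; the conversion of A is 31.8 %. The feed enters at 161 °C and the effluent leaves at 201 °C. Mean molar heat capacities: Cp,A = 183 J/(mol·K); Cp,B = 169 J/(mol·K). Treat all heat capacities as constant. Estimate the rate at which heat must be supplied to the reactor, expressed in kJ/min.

Extent of reaction ξ = 0.318 × 20.2 = 6.4236 mol/s
Reaction term: ξ·ΔH°_rxn = 6.4236 × 22.7 = 145.82 kJ/s
Sensible, feed 161→25 °C: -502.74 kJ/s
Outlet flows (mol/s): A 13.776, B 6.4236
Sensible, products 25→201 °C: 634.77 kJ/s
Q = ΔH = 277.85 kJ/s = 277.85 kW
Heat supplied = 16671 kJ/min

Q_in = 16700 kJ/min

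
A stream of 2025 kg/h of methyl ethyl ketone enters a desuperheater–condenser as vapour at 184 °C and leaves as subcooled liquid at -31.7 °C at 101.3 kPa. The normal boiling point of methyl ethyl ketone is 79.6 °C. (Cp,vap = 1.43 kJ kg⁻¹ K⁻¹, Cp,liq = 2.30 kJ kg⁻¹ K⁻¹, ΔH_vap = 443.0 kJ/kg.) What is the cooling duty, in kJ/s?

vapour 184→79.6 °C: -149.29 kJ/kg
condensation at 79.6 °C: -443 kJ/kg
liquid 79.6→-31.7 °C: -255.99 kJ/kg
Δh = -149.29 + -443 + -255.99 = -848.28 kJ/kg
Q = ṁ·Δh = 2025 kg/h × -848.28 kJ/kg = -1.7178e+06 kJ/h
|Q| = 477.16 kW

Q_c = 477 kJ/s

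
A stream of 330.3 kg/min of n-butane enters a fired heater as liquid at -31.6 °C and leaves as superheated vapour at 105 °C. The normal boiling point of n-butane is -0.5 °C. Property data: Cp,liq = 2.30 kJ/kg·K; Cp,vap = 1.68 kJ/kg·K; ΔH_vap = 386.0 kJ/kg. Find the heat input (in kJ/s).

Q = 3490 kJ/s

liquid -31.6→-0.5 °C: 71.53 kJ/kg
vaporisation at -0.5 °C: 386 kJ/kg
vapour -0.5→105 °C: 177.24 kJ/kg
Δh = 71.53 + 386 + 177.24 = 634.77 kJ/kg
Q = ṁ·Δh = 330.3 kg/min × 634.77 kJ/kg = 209660 kJ/min
|Q| = 3494.4 kW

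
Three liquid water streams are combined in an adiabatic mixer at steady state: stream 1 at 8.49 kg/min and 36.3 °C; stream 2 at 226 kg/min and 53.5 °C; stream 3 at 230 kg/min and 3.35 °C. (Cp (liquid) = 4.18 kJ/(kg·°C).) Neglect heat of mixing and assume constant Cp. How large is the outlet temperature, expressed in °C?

No heat crosses the boundary, so H_out = H_in.
Σ ṁᵢCp,ᵢTᵢ = 8.49×4.18×36.3 + 226×4.18×53.5 + 230×4.18×3.35 = 55049
Σ ṁᵢCp,ᵢ = 8.49×4.18 + 226×4.18 + 230×4.18 = 1941.6
T_out = 55049 / 1941.6 = 28.353 °C

T_out = 28.4 °C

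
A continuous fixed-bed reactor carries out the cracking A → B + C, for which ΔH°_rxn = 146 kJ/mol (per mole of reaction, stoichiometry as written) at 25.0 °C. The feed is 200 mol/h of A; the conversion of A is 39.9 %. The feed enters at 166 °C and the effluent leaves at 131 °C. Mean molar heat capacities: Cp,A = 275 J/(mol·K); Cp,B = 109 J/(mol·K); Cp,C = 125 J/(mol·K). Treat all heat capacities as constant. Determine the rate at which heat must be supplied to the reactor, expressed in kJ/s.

Extent of reaction ξ = 0.399 × 200 = 79.8 mol/h
Reaction term: ξ·ΔH°_rxn = 79.8 × 146 = 11651 kJ/h
Sensible, feed 166→25 °C: -7755 kJ/h
Outlet flows (mol/h): A 120.2, B 79.8, C 79.8
Sensible, products 25→131 °C: 5483.2 kJ/h
Q = ΔH = 9379 kJ/h = 2.6053 kW
Heat supplied = 2.6053 kJ/s

Q_in = 2.61 kJ/s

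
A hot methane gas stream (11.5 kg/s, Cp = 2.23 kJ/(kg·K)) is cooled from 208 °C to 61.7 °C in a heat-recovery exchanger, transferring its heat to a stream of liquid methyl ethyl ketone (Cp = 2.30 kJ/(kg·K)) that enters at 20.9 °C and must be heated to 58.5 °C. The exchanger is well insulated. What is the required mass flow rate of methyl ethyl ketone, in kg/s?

Heat released by hot stream: Q = 11.5 × 2.23 × (208 − 61.7) = 3751.9 kJ/s
Energy balance on cold side (adiabatic exchanger): Q = ṁ_c·Cp_c·(T_c,out − T_c,in)
ṁ_c = 3751.9 / [2.30 × (58.5 − 20.9)] = 43.384 kg/s

ṁ_c = 43.4 kg/s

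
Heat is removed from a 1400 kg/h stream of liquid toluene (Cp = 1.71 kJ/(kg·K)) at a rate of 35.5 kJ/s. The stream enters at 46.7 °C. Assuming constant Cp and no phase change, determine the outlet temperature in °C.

T_out = -6.68 °C

Q = 35.5 kJ/s = 127800 kJ/h
ΔT = Q/(ṁ·Cp) = 127800/(1400×1.71) = 53.383 K
T_out = 46.7 − 53.383 = -6.6835 °C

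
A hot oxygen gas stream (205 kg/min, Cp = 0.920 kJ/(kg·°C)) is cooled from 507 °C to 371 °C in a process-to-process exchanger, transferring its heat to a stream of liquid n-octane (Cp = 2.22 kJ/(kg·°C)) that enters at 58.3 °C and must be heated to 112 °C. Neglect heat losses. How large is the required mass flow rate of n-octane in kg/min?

Heat released by hot stream: Q = 205 × 0.920 × (507 − 371) = 25650 kJ/min
Energy balance on cold side (adiabatic exchanger): Q = ṁ_c·Cp_c·(T_c,out − T_c,in)
ṁ_c = 25650 / [2.22 × (112 − 58.3)] = 215.16 kg/min

ṁ_c = 215 kg/min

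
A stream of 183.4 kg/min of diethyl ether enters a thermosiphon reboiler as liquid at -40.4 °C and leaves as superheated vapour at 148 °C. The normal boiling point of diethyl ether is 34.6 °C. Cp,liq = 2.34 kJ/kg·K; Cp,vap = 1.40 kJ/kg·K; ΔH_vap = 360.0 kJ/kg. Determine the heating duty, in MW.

liquid -40.4→34.6 °C: 175.5 kJ/kg
vaporisation at 34.6 °C: 360 kJ/kg
vapour 34.6→148 °C: 158.76 kJ/kg
Δh = 175.5 + 360 + 158.76 = 694.26 kJ/kg
Q = ṁ·Δh = 183.4 kg/min × 694.26 kJ/kg = 127330 kJ/min
|Q| = 2122.1 kW = 2.1221 MW

Q = 2.12 MW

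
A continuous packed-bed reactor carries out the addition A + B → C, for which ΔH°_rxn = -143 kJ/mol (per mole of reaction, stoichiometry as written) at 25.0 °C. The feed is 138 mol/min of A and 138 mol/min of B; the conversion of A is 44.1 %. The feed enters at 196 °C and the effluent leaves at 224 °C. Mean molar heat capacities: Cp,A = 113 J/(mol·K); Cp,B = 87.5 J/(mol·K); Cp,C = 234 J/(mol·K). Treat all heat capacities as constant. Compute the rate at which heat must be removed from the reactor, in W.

Extent of reaction ξ = 0.441 × 138 = 60.858 mol/min
Reaction term: ξ·ΔH°_rxn = 60.858 × -143 = -8702.7 kJ/min
Sensible, feed 196→25 °C: -4731.4 kJ/min
Outlet flows (mol/min): A 77.142, B 77.142, C 60.858
Sensible, products 25→224 °C: 5911.8 kJ/min
Q = ΔH = -7522.3 kJ/min = -125.37 kW
Heat removed = 125370 W

Q_out = 125000 W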